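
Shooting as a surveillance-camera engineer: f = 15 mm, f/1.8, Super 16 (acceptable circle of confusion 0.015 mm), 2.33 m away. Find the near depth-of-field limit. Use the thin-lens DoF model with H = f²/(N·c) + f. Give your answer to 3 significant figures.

Hyperfocal distance H = f²/(N·c) + f = 15²/(1.8 × 0.015) + 15 = 225/0.027 + 15 ≈ 8348.3 mm ≈ 8.348 m.
Near limit Dn = s·(H − f)/(H + s − 2f) = 2330 × (8348.3 − 15) / (8348.3 + 2330 − 2 × 15) = 2330 × 8333.3 / 10648.3 ≈ 1823.4 mm ≈ 1.82 m.

1.82 m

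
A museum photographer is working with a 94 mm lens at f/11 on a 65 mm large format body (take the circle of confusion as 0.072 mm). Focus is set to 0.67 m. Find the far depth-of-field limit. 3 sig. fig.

0.706 m

Hyperfocal distance H = f²/(N·c) + f = 94²/(11 × 0.072) + 94 = 8836/0.792 + 94 ≈ 11250.6 mm ≈ 11.25 m.
Far limit Df = s·(H − f)/(H − s) = 670 × (11250.6 − 94) / (11250.6 − 670) = 670 × 11156.6 / 10580.6 ≈ 706.47 mm ≈ 0.706 m.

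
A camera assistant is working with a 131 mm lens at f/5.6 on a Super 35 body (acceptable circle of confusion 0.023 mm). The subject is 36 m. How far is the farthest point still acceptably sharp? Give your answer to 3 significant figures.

49.3 m

Hyperfocal distance H = f²/(N·c) + f = 131²/(5.6 × 0.023) + 131 = 17161/0.1288 + 131 ≈ 133368.6 mm ≈ 133.4 m.
Far limit Df = s·(H − f)/(H − s) = 36000 × (133368.6 − 131) / (133368.6 − 36000) = 36000 × 133237.6 / 97368.6 ≈ 49262 mm ≈ 49.3 m.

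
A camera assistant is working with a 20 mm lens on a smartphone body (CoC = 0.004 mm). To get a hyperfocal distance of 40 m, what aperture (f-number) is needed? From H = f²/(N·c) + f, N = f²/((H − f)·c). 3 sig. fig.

Rearrange H = f²/(N·c) + f for N: N = f² / ((H − f)·c).
N = 20² / ((40000 − 20) × 0.004) = 400 / 159.9 ≈ 2.50.

f/2.50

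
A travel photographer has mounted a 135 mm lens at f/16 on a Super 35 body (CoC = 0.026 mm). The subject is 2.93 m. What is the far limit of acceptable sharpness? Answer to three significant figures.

3.13 m

Hyperfocal distance H = f²/(N·c) + f = 135²/(16 × 0.026) + 135 = 18225/0.416 + 135 ≈ 43945.1 mm ≈ 43.95 m.
Far limit Df = s·(H − f)/(H − s) = 2930 × (43945.1 − 135) / (43945.1 − 2930) = 2930 × 43810.1 / 41015.1 ≈ 3129.7 mm ≈ 3.13 m.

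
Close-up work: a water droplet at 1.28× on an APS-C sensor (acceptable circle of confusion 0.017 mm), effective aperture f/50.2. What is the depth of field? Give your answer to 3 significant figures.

At magnification m, DoF ≈ 2·N_eff·c/m² = 2 × 50.2 × 0.017 / 1.28² = 1.707 / 1.638 ≈ 1.04 mm.

1.04 mm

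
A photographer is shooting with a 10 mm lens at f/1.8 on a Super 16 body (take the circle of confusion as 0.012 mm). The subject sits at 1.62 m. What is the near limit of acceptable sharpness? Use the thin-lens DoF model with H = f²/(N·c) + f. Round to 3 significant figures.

Hyperfocal distance H = f²/(N·c) + f = 10²/(1.8 × 0.012) + 10 = 100/0.0216 + 10 ≈ 4639.6 mm ≈ 4.640 m.
Near limit Dn = s·(H − f)/(H + s − 2f) = 1620 × (4639.6 − 10) / (4639.6 + 1620 − 2 × 10) = 1620 × 4629.6 / 6239.6 ≈ 1202.0 mm ≈ 1.20 m.

1.20 m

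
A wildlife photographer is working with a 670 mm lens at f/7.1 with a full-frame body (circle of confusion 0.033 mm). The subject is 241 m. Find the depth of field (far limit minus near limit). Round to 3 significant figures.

Hyperfocal distance H = f²/(N·c) + f = 670²/(7.1 × 0.033) + 670 = 448900/0.2343 + 670 ≈ 1916589.8 mm ≈ 1917 m.
Near limit Dn = s·(H − f)/(H + s − 2f) = 241000 × (1916589.8 − 670) / (1916589.8 + 241000 − 2 × 670) = 241000 × 1915919.8 / 2156249.8 ≈ 214139 mm.
Far limit Df = s·(H − f)/(H − s) = 241000 × (1916589.8 − 670) / (1916589.8 − 241000) = 241000 × 1915919.8 / 1675589.8 ≈ 275567 mm.
Depth of field = Df − Dn = 275567 − 214139 ≈ 61428 mm ≈ 61.4 m.

61.4 m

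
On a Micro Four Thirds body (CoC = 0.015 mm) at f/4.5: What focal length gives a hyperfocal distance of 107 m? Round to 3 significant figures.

From H = f²/(N·c) + f, with f ≪ H: f ≈ √(H·N·c) = √(107000 × 4.5 × 0.015) = √7222.5 ≈ 84.99 mm.
The +f correction barely moves this — solving exactly, f² + N·c·f − N·c·H = 0 ⇒ f = (−N·c + √((N·c)² + 4·N·c·H))/2 = (−0.0675 + √28890)/2 ≈ 84.952 mm, so f ≈ 85.0 mm.

85.0 mm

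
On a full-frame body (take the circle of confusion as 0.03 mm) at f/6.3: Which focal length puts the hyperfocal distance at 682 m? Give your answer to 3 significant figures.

From H = f²/(N·c) + f, with f ≪ H: f ≈ √(H·N·c) = √(682000 × 6.3 × 0.03) = √128898 ≈ 359.0 mm.
The +f correction barely moves this — solving exactly, f² + N·c·f − N·c·H = 0 ⇒ f = (−N·c + √((N·c)² + 4·N·c·H))/2 = (−0.189 + √515592)/2 ≈ 358.93 mm, so f ≈ 359 mm.

359 mm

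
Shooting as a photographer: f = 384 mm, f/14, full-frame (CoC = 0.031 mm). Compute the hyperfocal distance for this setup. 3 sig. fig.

340 m

Hyperfocal distance H = f²/(N·c) + f = 384²/(14 × 0.031) + 384 = 147456/0.434 + 384 ≈ 340144.4 mm ≈ 340 m.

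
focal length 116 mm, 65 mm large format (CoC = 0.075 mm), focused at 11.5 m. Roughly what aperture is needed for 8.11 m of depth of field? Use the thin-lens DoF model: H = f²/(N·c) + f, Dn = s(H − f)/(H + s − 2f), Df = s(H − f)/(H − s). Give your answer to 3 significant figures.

f/5

Write h = H − f = f²/(N·c). The thin-lens limits are Dn = s·h/(h + (s−f)) and Df = s·h/(h − (s−f)), so DoF = Df − Dn = 2·s·(s−f)·h / (h² − (s−f)²).
That is a quadratic in h: DoF·h² − 2·s·(s−f)·h − DoF·(s−f)² = 0 ⇒ h = (s−f)·(s + √(s² + DoF²)) / DoF = 11384 × (11500 + √(11500² + 8110²)) / 8110 = 11384 × (11500 + 14072.0) / 8110 ≈ 35895 mm.
Then N = f²/(c·h) = 116² / (0.075 × 35895) = 13456 / 2692.2 ≈ 5.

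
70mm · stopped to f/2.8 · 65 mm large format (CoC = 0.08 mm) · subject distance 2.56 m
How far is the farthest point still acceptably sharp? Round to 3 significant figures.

2.89 m

Hyperfocal distance H = f²/(N·c) + f = 70²/(2.8 × 0.08) + 70 = 4900/0.224 + 70 ≈ 21945.0 mm ≈ 21.95 m.
Far limit Df = s·(H − f)/(H − s) = 2560 × (21945.0 − 70) / (21945.0 − 2560) = 2560 × 21875.0 / 19385.0 ≈ 2888.8 mm ≈ 2.89 m.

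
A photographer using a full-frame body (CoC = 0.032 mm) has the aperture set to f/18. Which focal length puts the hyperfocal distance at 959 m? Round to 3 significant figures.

743 mm

From H = f²/(N·c) + f, with f ≪ H: f ≈ √(H·N·c) = √(959000 × 18 × 0.032) = √552384 ≈ 743.2 mm.
The +f correction barely moves this — solving exactly, f² + N·c·f − N·c·H = 0 ⇒ f = (−N·c + √((N·c)² + 4·N·c·H))/2 = (−0.576 + √2209536)/2 ≈ 742.94 mm, so f ≈ 743 mm.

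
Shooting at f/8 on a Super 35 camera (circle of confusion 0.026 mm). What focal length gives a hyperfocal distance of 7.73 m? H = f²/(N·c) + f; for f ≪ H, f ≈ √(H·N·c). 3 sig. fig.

40.0 mm

From H = f²/(N·c) + f, with f ≪ H: f ≈ √(H·N·c) = √(7730 × 8 × 0.026) = √1607.8 ≈ 40.10 mm.
Exact: f² + N·c·f − N·c·H = 0 ⇒ f = (−N·c + √((N·c)² + 4·N·c·H))/2 = (−0.208 + √6431.4)/2 ≈ 39.994 mm ≈ 40.0 mm.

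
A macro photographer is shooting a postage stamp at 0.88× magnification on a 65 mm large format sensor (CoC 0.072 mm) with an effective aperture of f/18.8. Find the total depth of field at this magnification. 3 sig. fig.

At magnification m, DoF ≈ 2·N_eff·c/m² = 2 × 18.8 × 0.072 / 0.88² = 2.707 / 0.7744 ≈ 3.5 mm.

3.50 mm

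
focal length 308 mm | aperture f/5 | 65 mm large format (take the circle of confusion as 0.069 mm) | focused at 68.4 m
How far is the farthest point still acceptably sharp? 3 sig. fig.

Hyperfocal distance H = f²/(N·c) + f = 308²/(5 × 0.069) + 308 = 94864/0.345 + 308 ≈ 275276.1 mm ≈ 275.3 m.
Far limit Df = s·(H − f)/(H − s) = 68400 × (275276.1 − 308) / (275276.1 − 68400) = 68400 × 274968.1 / 206876.1 ≈ 90913 mm ≈ 90.9 m.

90.9 m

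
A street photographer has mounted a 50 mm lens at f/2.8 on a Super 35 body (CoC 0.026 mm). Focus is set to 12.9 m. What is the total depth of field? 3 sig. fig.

11.2 m

Hyperfocal distance H = f²/(N·c) + f = 50²/(2.8 × 0.026) + 50 = 2500/0.0728 + 50 ≈ 34390.7 mm ≈ 34.39 m.
Near limit Dn = s·(H − f)/(H + s − 2f) = 12900 × (34390.7 − 50) / (34390.7 + 12900 − 2 × 50) = 12900 × 34340.7 / 47190.7 ≈ 9387 mm.
Far limit Df = s·(H − f)/(H − s) = 12900 × (34390.7 − 50) / (34390.7 − 12900) = 12900 × 34340.7 / 21490.7 ≈ 20613 mm.
Depth of field = Df − Dn = 20613 − 9387 ≈ 11226 mm ≈ 11.2 m.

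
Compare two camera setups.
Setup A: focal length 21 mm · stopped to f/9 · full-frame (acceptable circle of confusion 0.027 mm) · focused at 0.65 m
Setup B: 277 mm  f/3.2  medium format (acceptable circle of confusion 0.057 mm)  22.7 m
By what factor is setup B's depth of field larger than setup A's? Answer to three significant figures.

4.74

Setup A: H = 21²/(9×0.027) + 21 ≈ 1835.8 mm; DoF = Df − Dn = 994.78 − 482.70 ≈ 512.08 mm.
Setup B: H = 277²/(3.2×0.057) + 277 ≈ 420940.4 mm; DoF = Df − Dn = 23978.1 − 21551.2 ≈ 2426.9 mm.
Ratio = 2426.9 / 512.08 ≈ 4.74.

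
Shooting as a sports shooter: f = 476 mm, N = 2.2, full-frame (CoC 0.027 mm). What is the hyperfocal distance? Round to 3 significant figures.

3810 m

Hyperfocal distance H = f²/(N·c) + f = 476²/(2.2 × 0.027) + 476 = 226576/0.0594 + 476 ≈ 3814886.8 mm ≈ 3810 m.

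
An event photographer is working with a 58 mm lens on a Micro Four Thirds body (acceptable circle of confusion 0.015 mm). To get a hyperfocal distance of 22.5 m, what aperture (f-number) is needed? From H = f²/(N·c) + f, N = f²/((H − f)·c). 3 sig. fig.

f/9.99

Rearrange H = f²/(N·c) + f for N: N = f² / ((H − f)·c).
N = 58² / ((22500 − 58) × 0.015) = 3364 / 336.6 ≈ 9.99.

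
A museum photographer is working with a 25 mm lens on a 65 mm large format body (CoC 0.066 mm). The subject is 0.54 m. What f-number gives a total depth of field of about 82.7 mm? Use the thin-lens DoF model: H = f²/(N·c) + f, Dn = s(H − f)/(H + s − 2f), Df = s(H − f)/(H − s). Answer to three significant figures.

f/1.40

Write h = H − f = f²/(N·c). The thin-lens limits are Dn = s·h/(h + (s−f)) and Df = s·h/(h − (s−f)), so DoF = Df − Dn = 2·s·(s−f)·h / (h² − (s−f)²).
That is a quadratic in h: DoF·h² − 2·s·(s−f)·h − DoF·(s−f)² = 0 ⇒ h = (s−f)·(s + √(s² + DoF²)) / DoF = 515 × (540 + √(540² + 82.7²)) / 82.7 = 515 × (540 + 546.296) / 82.7 ≈ 6764.7 mm.
Then N = f²/(c·h) = 25² / (0.066 × 6764.7) = 625 / 446.47 ≈ 1.40.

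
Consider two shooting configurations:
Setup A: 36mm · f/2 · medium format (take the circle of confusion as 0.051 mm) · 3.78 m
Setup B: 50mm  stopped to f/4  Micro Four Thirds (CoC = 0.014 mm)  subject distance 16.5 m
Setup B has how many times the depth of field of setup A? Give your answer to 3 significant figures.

5.77

Setup A: H = 36²/(2×0.051) + 36 ≈ 12741.9 mm; DoF = Df − Dn = 5359.2 − 2919.7 ≈ 2439.5 mm.
Setup B: H = 50²/(4×0.014) + 50 ≈ 44692.9 mm; DoF = Df − Dn = 26127 − 12057 ≈ 14070 mm.
Ratio = 14070 / 2439.5 ≈ 5.77.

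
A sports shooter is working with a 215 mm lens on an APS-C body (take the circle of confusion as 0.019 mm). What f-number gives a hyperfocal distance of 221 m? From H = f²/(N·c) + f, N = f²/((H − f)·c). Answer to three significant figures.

Rearrange H = f²/(N·c) + f for N: N = f² / ((H − f)·c).
N = 215² / ((221000 − 215) × 0.019) = 46225 / 4195 ≈ 11.

f/11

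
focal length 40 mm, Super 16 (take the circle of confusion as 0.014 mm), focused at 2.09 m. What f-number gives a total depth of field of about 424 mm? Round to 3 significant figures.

Write h = H − f = f²/(N·c). The thin-lens limits are Dn = s·h/(h + (s−f)) and Df = s·h/(h − (s−f)), so DoF = Df − Dn = 2·s·(s−f)·h / (h² − (s−f)²).
That is a quadratic in h: DoF·h² − 2·s·(s−f)·h − DoF·(s−f)² = 0 ⇒ h = (s−f)·(s + √(s² + DoF²)) / DoF = 2050 × (2090 + √(2090² + 424²)) / 424 = 2050 × (2090 + 2132.57) / 424 ≈ 20416 mm.
Then N = f²/(c·h) = 40² / (0.014 × 20416) = 1600 / 285.82 ≈ 5.60.

f/5.60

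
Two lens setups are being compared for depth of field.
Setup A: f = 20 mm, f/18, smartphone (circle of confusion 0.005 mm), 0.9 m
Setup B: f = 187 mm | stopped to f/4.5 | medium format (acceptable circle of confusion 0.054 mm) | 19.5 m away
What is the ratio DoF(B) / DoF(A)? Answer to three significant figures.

Setup A: H = 20²/(18×0.005) + 20 ≈ 4464.4 mm; DoF = Df − Dn = 1122.19 − 751.25 ≈ 370.94 mm.
Setup B: H = 187²/(4.5×0.054) + 187 ≈ 144092.3 mm; DoF = Df − Dn = 22522.7 − 17192.6 ≈ 5330.1 mm.
Ratio = 5330.1 / 370.94 ≈ 14.4.

14.4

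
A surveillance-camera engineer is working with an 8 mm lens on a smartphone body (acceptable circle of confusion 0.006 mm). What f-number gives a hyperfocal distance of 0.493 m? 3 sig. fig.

f/22

Rearrange H = f²/(N·c) + f for N: N = f² / ((H − f)·c).
N = 8² / ((493 − 8) × 0.006) = 64 / 2.910 ≈ 22.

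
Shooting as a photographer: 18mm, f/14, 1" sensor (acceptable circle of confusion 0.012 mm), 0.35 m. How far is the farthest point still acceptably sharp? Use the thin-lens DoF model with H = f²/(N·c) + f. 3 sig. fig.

Hyperfocal distance H = f²/(N·c) + f = 18²/(14 × 0.012) + 18 = 324/0.168 + 18 ≈ 1946.6 mm ≈ 1.947 m.
Far limit Df = s·(H − f)/(H − s) = 350 × (1946.6 − 18) / (1946.6 − 350) = 350 × 1928.6 / 1596.6 ≈ 422.78 mm.

423 mm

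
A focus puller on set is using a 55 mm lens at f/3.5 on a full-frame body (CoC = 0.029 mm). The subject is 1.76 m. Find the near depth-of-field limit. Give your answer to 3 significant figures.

Hyperfocal distance H = f²/(N·c) + f = 55²/(3.5 × 0.029) + 55 = 3025/0.1015 + 55 ≈ 29858.0 mm ≈ 29.86 m.
Near limit Dn = s·(H − f)/(H + s − 2f) = 1760 × (29858.0 − 55) / (29858.0 + 1760 − 2 × 55) = 1760 × 29803.0 / 31508.0 ≈ 1664.8 mm ≈ 1.66 m.

1.66 m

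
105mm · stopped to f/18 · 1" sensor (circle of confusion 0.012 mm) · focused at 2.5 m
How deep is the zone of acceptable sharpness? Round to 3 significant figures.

235 mm

Hyperfocal distance H = f²/(N·c) + f = 105²/(18 × 0.012) + 105 = 11025/0.216 + 105 ≈ 51146.7 mm ≈ 51.15 m.
Near limit Dn = s·(H − f)/(H + s − 2f) = 2500 × (51146.7 − 105) / (51146.7 + 2500 − 2 × 105) = 2500 × 51041.7 / 53436.7 ≈ 2387.95 mm.
Far limit Df = s·(H − f)/(H − s) = 2500 × (51146.7 − 105) / (51146.7 − 2500) = 2500 × 51041.7 / 48646.7 ≈ 2623.08 mm.
Depth of field = Df − Dn = 2623.08 − 2387.95 ≈ 235.13 mm.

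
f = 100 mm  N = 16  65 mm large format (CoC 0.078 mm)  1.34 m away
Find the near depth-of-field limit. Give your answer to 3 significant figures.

1.16 m

Hyperfocal distance H = f²/(N·c) + f = 100²/(16 × 0.078) + 100 = 10000/1.248 + 100 ≈ 8112.8 mm ≈ 8.113 m.
Near limit Dn = s·(H − f)/(H + s − 2f) = 1340 × (8112.8 − 100) / (8112.8 + 1340 − 2 × 100) = 1340 × 8012.8 / 9252.8 ≈ 1160.4 mm ≈ 1.16 m.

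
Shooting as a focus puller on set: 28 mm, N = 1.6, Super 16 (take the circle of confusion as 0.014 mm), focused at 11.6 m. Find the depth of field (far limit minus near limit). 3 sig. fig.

Hyperfocal distance H = f²/(N·c) + f = 28²/(1.6 × 0.014) + 28 = 784/0.0224 + 28 ≈ 35028.0 mm ≈ 35.03 m.
Near limit Dn = s·(H − f)/(H + s − 2f) = 11600 × (35028.0 − 28) / (35028.0 + 11600 − 2 × 28) = 11600 × 35000.0 / 46572.0 ≈ 8717.7 mm.
Far limit Df = s·(H − f)/(H − s) = 11600 × (35028.0 − 28) / (35028.0 − 11600) = 11600 × 35000.0 / 23428.0 ≈ 17329.7 mm.
Depth of field = Df − Dn = 17329.7 − 8717.7 ≈ 8612.0 mm ≈ 8.61 m.

8.61 m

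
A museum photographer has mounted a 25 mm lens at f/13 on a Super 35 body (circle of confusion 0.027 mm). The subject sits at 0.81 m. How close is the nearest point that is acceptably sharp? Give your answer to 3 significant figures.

0.562 m

Hyperfocal distance H = f²/(N·c) + f = 25²/(13 × 0.027) + 25 = 625/0.351 + 25 ≈ 1805.6 mm ≈ 1.806 m.
Near limit Dn = s·(H − f)/(H + s − 2f) = 810 × (1805.6 − 25) / (1805.6 + 810 − 2 × 25) = 810 × 1780.6 / 2565.6 ≈ 562.17 mm ≈ 0.562 m.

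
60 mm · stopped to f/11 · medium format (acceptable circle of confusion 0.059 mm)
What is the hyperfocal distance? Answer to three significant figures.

5.61 m

Hyperfocal distance H = f²/(N·c) + f = 60²/(11 × 0.059) + 60 = 3600/0.649 + 60 ≈ 5607.0 mm ≈ 5.61 m.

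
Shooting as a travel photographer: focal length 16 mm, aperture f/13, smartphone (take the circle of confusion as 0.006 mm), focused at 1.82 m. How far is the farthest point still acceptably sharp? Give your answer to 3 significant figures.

4.04 m

Hyperfocal distance H = f²/(N·c) + f = 16²/(13 × 0.006) + 16 = 256/0.078 + 16 ≈ 3298.1 mm ≈ 3.298 m.
Far limit Df = s·(H − f)/(H − s) = 1820 × (3298.1 − 16) / (3298.1 − 1820) = 1820 × 3282.1 / 1478.1 ≈ 4041.4 mm ≈ 4.04 m.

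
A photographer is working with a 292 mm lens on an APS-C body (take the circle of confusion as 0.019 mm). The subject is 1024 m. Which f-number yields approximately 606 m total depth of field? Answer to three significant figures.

Write h = H − f = f²/(N·c). The thin-lens limits are Dn = s·h/(h + (s−f)) and Df = s·h/(h − (s−f)), so DoF = Df − Dn = 2·s·(s−f)·h / (h² − (s−f)²).
That is a quadratic in h: DoF·h² − 2·s·(s−f)·h − DoF·(s−f)² = 0 ⇒ h = (s−f)·(s + √(s² + DoF²)) / DoF = 1023708 × (1024000 + √(1024000² + 606000²)) / 606000 = 1023708 × (1024000 + 1189879) / 606000 ≈ 3739877 mm.
Then N = f²/(c·h) = 292² / (0.019 × 3739877) = 85264 / 71058 ≈ 1.20.

f/1.20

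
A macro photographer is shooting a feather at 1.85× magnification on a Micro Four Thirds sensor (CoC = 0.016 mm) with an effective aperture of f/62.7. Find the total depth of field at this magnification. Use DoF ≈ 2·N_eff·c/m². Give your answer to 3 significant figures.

At magnification m, DoF ≈ 2·N_eff·c/m² = 2 × 62.7 × 0.016 / 1.85² = 2.006 / 3.423 ≈ 0.586 mm.

0.586 mm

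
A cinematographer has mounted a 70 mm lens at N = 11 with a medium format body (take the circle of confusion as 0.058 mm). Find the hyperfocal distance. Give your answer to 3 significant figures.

7.75 m

Hyperfocal distance H = f²/(N·c) + f = 70²/(11 × 0.058) + 70 = 4900/0.638 + 70 ≈ 7750.3 mm ≈ 7.75 m.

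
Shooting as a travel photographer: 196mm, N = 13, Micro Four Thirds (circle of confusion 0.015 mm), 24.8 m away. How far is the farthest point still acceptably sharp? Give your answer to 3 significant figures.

28.3 m

Hyperfocal distance H = f²/(N·c) + f = 196²/(13 × 0.015) + 196 = 38416/0.195 + 196 ≈ 197201.1 mm ≈ 197.2 m.
Far limit Df = s·(H − f)/(H − s) = 24800 × (197201.1 − 196) / (197201.1 − 24800) = 24800 × 197005.1 / 172401.1 ≈ 28339 mm ≈ 28.3 m.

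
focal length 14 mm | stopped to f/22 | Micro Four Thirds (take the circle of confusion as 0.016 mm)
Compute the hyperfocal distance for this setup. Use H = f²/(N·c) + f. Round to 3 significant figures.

0.571 m

Hyperfocal distance H = f²/(N·c) + f = 14²/(22 × 0.016) + 14 = 196/0.352 + 14 ≈ 570.8 mm ≈ 0.571 m.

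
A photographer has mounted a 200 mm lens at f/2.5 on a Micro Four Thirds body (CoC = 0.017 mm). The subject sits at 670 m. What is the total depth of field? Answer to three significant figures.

1930 m

Hyperfocal distance H = f²/(N·c) + f = 200²/(2.5 × 0.017) + 200 = 40000/0.0425 + 200 ≈ 941376.5 mm ≈ 941.4 m.
Near limit Dn = s·(H − f)/(H + s − 2f) = 670000 × (941376.5 − 200) / (941376.5 + 670000 − 2 × 200) = 670000 × 941176.5 / 1610976.5 ≈ 391432 mm.
Far limit Df = s·(H − f)/(H − s) = 670000 × (941376.5 − 200) / (941376.5 − 670000) = 670000 × 941176.5 / 271376.5 ≈ 2323666 mm.
Depth of field = Df − Dn = 2323666 − 391432 ≈ 1932234 mm ≈ 1930 m.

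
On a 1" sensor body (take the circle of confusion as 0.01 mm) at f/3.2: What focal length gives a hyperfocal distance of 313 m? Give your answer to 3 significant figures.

From H = f²/(N·c) + f, with f ≪ H: f ≈ √(H·N·c) = √(313000 × 3.2 × 0.01) = √10016 ≈ 100.1 mm.
The +f correction barely moves this — solving exactly, f² + N·c·f − N·c·H = 0 ⇒ f = (−N·c + √((N·c)² + 4·N·c·H))/2 = (−0.032 + √40064)/2 ≈ 100.06 mm, so f ≈ 100 mm.

100 mm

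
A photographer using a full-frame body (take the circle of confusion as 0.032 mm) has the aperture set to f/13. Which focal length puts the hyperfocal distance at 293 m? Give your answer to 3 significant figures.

349 mm

From H = f²/(N·c) + f, with f ≪ H: f ≈ √(H·N·c) = √(293000 × 13 × 0.032) = √121888 ≈ 349.1 mm.
The +f correction barely moves this — solving exactly, f² + N·c·f − N·c·H = 0 ⇒ f = (−N·c + √((N·c)² + 4·N·c·H))/2 = (−0.416 + √487552)/2 ≈ 348.92 mm, so f ≈ 349 mm.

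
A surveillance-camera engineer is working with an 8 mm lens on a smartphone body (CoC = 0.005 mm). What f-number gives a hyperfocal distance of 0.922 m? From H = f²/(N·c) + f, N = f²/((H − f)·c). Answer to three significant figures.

Rearrange H = f²/(N·c) + f for N: N = f² / ((H − f)·c).
N = 8² / ((922 − 8) × 0.005) = 64 / 4.570 ≈ 14.

f/14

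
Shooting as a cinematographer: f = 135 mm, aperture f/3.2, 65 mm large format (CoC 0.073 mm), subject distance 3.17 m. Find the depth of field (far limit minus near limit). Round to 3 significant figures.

Hyperfocal distance H = f²/(N·c) + f = 135²/(3.2 × 0.073) + 135 = 18225/0.2336 + 135 ≈ 78153.0 mm ≈ 78.15 m.
Near limit Dn = s·(H − f)/(H + s − 2f) = 3170 × (78153.0 − 135) / (78153.0 + 3170 − 2 × 135) = 3170 × 78018.0 / 81053.0 ≈ 3051.30 mm.
Far limit Df = s·(H − f)/(H − s) = 3170 × (78153.0 − 135) / (78153.0 − 3170) = 3170 × 78018.0 / 74983.0 ≈ 3298.31 mm.
Depth of field = Df − Dn = 3298.31 − 3051.30 ≈ 247.01 mm.

247 mm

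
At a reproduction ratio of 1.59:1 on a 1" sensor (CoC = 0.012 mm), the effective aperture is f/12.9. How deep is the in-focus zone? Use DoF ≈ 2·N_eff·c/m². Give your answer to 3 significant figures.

At magnification m, DoF ≈ 2·N_eff·c/m² = 2 × 12.9 × 0.012 / 1.59² = 0.3096 / 2.528 ≈ 0.122 mm.

0.122 mm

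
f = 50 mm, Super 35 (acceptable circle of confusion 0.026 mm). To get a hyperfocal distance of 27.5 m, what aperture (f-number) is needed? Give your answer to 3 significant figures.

f/3.50

Rearrange H = f²/(N·c) + f for N: N = f² / ((H − f)·c).
N = 50² / ((27500 − 50) × 0.026) = 2500 / 713.7 ≈ 3.50.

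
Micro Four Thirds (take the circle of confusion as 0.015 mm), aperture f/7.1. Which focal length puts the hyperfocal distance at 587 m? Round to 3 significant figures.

250 mm

From H = f²/(N·c) + f, with f ≪ H: f ≈ √(H·N·c) = √(587000 × 7.1 × 0.015) = √62516 ≈ 250.0 mm.
The +f correction barely moves this — solving exactly, f² + N·c·f − N·c·H = 0 ⇒ f = (−N·c + √((N·c)² + 4·N·c·H))/2 = (−0.1065 + √250062)/2 ≈ 249.98 mm, so f ≈ 250 mm.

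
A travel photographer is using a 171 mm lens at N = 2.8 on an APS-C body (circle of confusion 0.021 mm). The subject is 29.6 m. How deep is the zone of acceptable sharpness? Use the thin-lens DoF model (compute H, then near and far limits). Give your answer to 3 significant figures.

3.52 m

Hyperfocal distance H = f²/(N·c) + f = 171²/(2.8 × 0.021) + 171 = 29241/0.0588 + 171 ≈ 497466.9 mm ≈ 497.5 m.
Near limit Dn = s·(H − f)/(H + s − 2f) = 29600 × (497466.9 − 171) / (497466.9 + 29600 − 2 × 171) = 29600 × 497295.9 / 526724.9 ≈ 27946.2 mm.
Far limit Df = s·(H − f)/(H − s) = 29600 × (497466.9 − 171) / (497466.9 − 29600) = 29600 × 497295.9 / 467866.9 ≈ 31461.9 mm.
Depth of field = Df − Dn = 31461.9 − 27946.2 ≈ 3515.7 mm ≈ 3.52 m.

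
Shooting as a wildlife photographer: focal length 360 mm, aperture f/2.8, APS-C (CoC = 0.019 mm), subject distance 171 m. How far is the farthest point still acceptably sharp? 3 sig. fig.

184 m

Hyperfocal distance H = f²/(N·c) + f = 360²/(2.8 × 0.019) + 360 = 129600/0.0532 + 360 ≈ 2436450.2 mm ≈ 2436 m.
Far limit Df = s·(H − f)/(H − s) = 171000 × (2436450.2 − 360) / (2436450.2 − 171000) = 171000 × 2436090.2 / 2265450.2 ≈ 183880 mm ≈ 184 m.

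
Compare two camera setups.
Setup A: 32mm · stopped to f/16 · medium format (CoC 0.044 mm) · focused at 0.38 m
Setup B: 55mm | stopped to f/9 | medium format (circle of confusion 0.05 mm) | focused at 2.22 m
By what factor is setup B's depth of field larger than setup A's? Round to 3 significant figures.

Setup A: H = 32²/(16×0.044) + 32 ≈ 1486.5 mm; DoF = Df − Dn = 499.51 − 306.64 ≈ 192.87 mm.
Setup B: H = 55²/(9×0.05) + 55 ≈ 6777.2 mm; DoF = Df − Dn = 3274.7 − 1679.2 ≈ 1595.5 mm.
Ratio = 1595.5 / 192.87 ≈ 8.27.

8.27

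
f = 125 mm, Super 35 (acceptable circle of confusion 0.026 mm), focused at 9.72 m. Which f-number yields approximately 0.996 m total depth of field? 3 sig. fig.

f/3.20

Write h = H − f = f²/(N·c). The thin-lens limits are Dn = s·h/(h + (s−f)) and Df = s·h/(h − (s−f)), so DoF = Df − Dn = 2·s·(s−f)·h / (h² − (s−f)²).
That is a quadratic in h: DoF·h² − 2·s·(s−f)·h − DoF·(s−f)² = 0 ⇒ h = (s−f)·(s + √(s² + DoF²)) / DoF = 9595 × (9720 + √(9720² + 996²)) / 996 = 9595 × (9720 + 9770.90) / 996 ≈ 187766 mm.
Then N = f²/(c·h) = 125² / (0.026 × 187766) = 15625 / 4881.9 ≈ 3.20.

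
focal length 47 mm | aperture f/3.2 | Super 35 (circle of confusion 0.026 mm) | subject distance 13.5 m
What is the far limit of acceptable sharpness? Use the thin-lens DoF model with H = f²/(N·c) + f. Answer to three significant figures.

27.4 m

Hyperfocal distance H = f²/(N·c) + f = 47²/(3.2 × 0.026) + 47 = 2209/0.0832 + 47 ≈ 26597.5 mm ≈ 26.60 m.
Far limit Df = s·(H − f)/(H − s) = 13500 × (26597.5 − 47) / (26597.5 − 13500) = 13500 × 26550.5 / 13097.5 ≈ 27366 mm ≈ 27.4 m.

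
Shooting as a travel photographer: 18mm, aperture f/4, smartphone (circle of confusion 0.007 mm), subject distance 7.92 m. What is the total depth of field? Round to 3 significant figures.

20.3 m

Hyperfocal distance H = f²/(N·c) + f = 18²/(4 × 0.007) + 18 = 324/0.028 + 18 ≈ 11589.4 mm ≈ 11.59 m.
Near limit Dn = s·(H − f)/(H + s − 2f) = 7920 × (11589.4 − 18) / (11589.4 + 7920 − 2 × 18) = 7920 × 11571.4 / 19473.4 ≈ 4706 mm.
Far limit Df = s·(H − f)/(H − s) = 7920 × (11589.4 − 18) / (11589.4 − 7920) = 7920 × 11571.4 / 3669.4 ≈ 24975 mm.
Depth of field = Df − Dn = 24975 − 4706 ≈ 20269 mm ≈ 20.3 m.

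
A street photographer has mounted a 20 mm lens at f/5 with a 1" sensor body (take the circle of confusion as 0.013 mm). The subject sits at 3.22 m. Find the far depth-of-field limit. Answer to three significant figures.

6.71 m

Hyperfocal distance H = f²/(N·c) + f = 20²/(5 × 0.013) + 20 = 400/0.065 + 20 ≈ 6173.8 mm ≈ 6.174 m.
Far limit Df = s·(H − f)/(H − s) = 3220 × (6173.8 − 20) / (6173.8 − 3220) = 3220 × 6153.8 / 2953.8 ≈ 6708.3 mm ≈ 6.71 m.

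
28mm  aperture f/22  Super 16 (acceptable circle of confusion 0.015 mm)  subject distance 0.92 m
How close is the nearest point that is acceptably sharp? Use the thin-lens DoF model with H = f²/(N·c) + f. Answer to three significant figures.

Hyperfocal distance H = f²/(N·c) + f = 28²/(22 × 0.015) + 28 = 784/0.33 + 28 ≈ 2403.8 mm ≈ 2.404 m.
Near limit Dn = s·(H − f)/(H + s − 2f) = 920 × (2403.8 − 28) / (2403.8 + 920 − 2 × 28) = 920 × 2375.8 / 3267.8 ≈ 668.87 mm ≈ 0.669 m.

0.669 m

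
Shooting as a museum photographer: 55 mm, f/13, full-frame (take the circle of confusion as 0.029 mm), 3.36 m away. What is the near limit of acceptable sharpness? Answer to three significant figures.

Hyperfocal distance H = f²/(N·c) + f = 55²/(13 × 0.029) + 55 = 3025/0.377 + 55 ≈ 8078.9 mm ≈ 8.079 m.
Near limit Dn = s·(H − f)/(H + s − 2f) = 3360 × (8078.9 − 55) / (8078.9 + 3360 − 2 × 55) = 3360 × 8023.9 / 11328.9 ≈ 2379.8 mm ≈ 2.38 m.

2.38 m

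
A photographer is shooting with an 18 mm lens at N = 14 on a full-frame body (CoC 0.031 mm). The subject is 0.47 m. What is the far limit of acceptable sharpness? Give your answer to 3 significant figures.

1.19 m

Hyperfocal distance H = f²/(N·c) + f = 18²/(14 × 0.031) + 18 = 324/0.434 + 18 ≈ 764.5 mm ≈ 0.765 m.
Far limit Df = s·(H − f)/(H − s) = 470 × (764.5 − 18) / (764.5 − 470) = 470 × 746.5 / 294.5 ≈ 1191.3 mm ≈ 1.19 m.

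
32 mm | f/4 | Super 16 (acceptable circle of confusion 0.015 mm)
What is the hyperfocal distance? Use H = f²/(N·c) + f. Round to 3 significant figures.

Hyperfocal distance H = f²/(N·c) + f = 32²/(4 × 0.015) + 32 = 1024/0.06 + 32 ≈ 17098.7 mm ≈ 17.1 m.

17.1 m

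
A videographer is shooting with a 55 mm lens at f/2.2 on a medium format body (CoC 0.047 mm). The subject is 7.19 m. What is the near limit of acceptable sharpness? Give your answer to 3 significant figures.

Hyperfocal distance H = f²/(N·c) + f = 55²/(2.2 × 0.047) + 55 = 3025/0.1034 + 55 ≈ 29310.3 mm ≈ 29.31 m.
Near limit Dn = s·(H − f)/(H + s − 2f) = 7190 × (29310.3 − 55) / (29310.3 + 7190 − 2 × 55) = 7190 × 29255.3 / 36390.3 ≈ 5780.3 mm ≈ 5.78 m.

5.78 m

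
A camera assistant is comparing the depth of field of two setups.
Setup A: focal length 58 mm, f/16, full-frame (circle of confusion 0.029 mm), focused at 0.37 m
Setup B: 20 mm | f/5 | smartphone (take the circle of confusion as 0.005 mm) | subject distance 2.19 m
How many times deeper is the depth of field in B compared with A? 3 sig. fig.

Setup A: H = 58²/(16×0.029) + 58 ≈ 7308.0 mm; DoF = Df − Dn = 386.639 − 354.734 ≈ 31.905 mm.
Setup B: H = 20²/(5×0.005) + 20 ≈ 16020.0 mm; DoF = Df − Dn = 2533.62 − 1928.45 ≈ 605.17 mm.
Ratio = 605.17 / 31.905 ≈ 19.0.

19.0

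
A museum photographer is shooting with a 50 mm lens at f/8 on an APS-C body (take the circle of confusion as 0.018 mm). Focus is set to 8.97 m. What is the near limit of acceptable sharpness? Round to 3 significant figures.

Hyperfocal distance H = f²/(N·c) + f = 50²/(8 × 0.018) + 50 = 2500/0.144 + 50 ≈ 17411.1 mm ≈ 17.41 m.
Near limit Dn = s·(H − f)/(H + s − 2f) = 8970 × (17411.1 − 50) / (17411.1 + 8970 − 2 × 50) = 8970 × 17361.1 / 26281.1 ≈ 5925.5 mm ≈ 5.93 m.

5.93 m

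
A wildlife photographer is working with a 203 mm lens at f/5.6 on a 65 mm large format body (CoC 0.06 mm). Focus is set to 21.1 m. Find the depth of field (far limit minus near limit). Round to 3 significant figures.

Hyperfocal distance H = f²/(N·c) + f = 203²/(5.6 × 0.06) + 203 = 41209/0.336 + 203 ≈ 122848.8 mm ≈ 122.8 m.
Near limit Dn = s·(H − f)/(H + s − 2f) = 21100 × (122848.8 − 203) / (122848.8 + 21100 − 2 × 203) = 21100 × 122645.8 / 143542.8 ≈ 18028.3 mm.
Far limit Df = s·(H − f)/(H − s) = 21100 × (122848.8 − 203) / (122848.8 − 21100) = 21100 × 122645.8 / 101748.8 ≈ 25433.5 mm.
Depth of field = Df − Dn = 25433.5 − 18028.3 ≈ 7405.2 mm ≈ 7.41 m.

7.41 m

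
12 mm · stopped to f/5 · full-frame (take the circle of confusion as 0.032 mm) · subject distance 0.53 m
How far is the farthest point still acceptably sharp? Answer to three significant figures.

Hyperfocal distance H = f²/(N·c) + f = 12²/(5 × 0.032) + 12 = 144/0.16 + 12 ≈ 912.0 mm ≈ 0.912 m.
Far limit Df = s·(H − f)/(H − s) = 530 × (912.0 − 12) / (912.0 − 530) = 530 × 900.0 / 382.0 ≈ 1248.7 mm ≈ 1.25 m.

1.25 m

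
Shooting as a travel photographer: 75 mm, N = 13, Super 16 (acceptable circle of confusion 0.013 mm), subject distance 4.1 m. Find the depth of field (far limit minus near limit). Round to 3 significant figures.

Hyperfocal distance H = f²/(N·c) + f = 75²/(13 × 0.013) + 75 = 5625/0.169 + 75 ≈ 33359.0 mm ≈ 33.36 m.
Near limit Dn = s·(H − f)/(H + s − 2f) = 4100 × (33359.0 − 75) / (33359.0 + 4100 − 2 × 75) = 4100 × 33284.0 / 37309.0 ≈ 3657.7 mm.
Far limit Df = s·(H − f)/(H − s) = 4100 × (33359.0 − 75) / (33359.0 − 4100) = 4100 × 33284.0 / 29259.0 ≈ 4664.0 mm.
Depth of field = Df − Dn = 4664.0 − 3657.7 ≈ 1006.3 mm ≈ 1.01 m.

1.01 m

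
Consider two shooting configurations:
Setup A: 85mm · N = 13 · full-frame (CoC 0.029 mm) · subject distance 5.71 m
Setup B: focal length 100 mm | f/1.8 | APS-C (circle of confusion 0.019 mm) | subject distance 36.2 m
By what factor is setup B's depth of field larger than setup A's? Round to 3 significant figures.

Setup A: H = 85²/(13×0.029) + 85 ≈ 19249.5 mm; DoF = Df − Dn = 8082.2 − 4414.3 ≈ 3667.9 mm.
Setup B: H = 100²/(1.8×0.019) + 100 ≈ 292497.7 mm; DoF = Df − Dn = 41298.8 − 32221.8 ≈ 9077.0 mm.
Ratio = 9077.0 / 3667.9 ≈ 2.47.

2.47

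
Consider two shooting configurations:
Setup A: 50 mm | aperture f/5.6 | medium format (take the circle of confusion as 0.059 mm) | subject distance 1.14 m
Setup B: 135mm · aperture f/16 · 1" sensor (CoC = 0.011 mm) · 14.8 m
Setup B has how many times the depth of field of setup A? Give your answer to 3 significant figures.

12.8

Setup A: H = 50²/(5.6×0.059) + 50 ≈ 7616.6 mm; DoF = Df − Dn = 1331.86 − 996.46 ≈ 335.40 mm.
Setup B: H = 135²/(16×0.011) + 135 ≈ 103686.1 mm; DoF = Df − Dn = 17241.8 − 12964.0 ≈ 4277.8 mm.
Ratio = 4277.8 / 335.40 ≈ 12.8.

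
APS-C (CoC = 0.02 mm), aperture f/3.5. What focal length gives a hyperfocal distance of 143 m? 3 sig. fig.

From H = f²/(N·c) + f, with f ≪ H: f ≈ √(H·N·c) = √(143000 × 3.5 × 0.02) = √10010 ≈ 100.0 mm.
The +f correction barely moves this — solving exactly, f² + N·c·f − N·c·H = 0 ⇒ f = (−N·c + √((N·c)² + 4·N·c·H))/2 = (−0.07 + √40040)/2 ≈ 100.01 mm, so f ≈ 100 mm.

100 mm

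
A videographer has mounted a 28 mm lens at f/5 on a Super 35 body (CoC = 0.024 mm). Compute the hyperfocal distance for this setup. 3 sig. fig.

6.56 m

Hyperfocal distance H = f²/(N·c) + f = 28²/(5 × 0.024) + 28 = 784/0.12 + 28 ≈ 6561.3 mm ≈ 6.56 m.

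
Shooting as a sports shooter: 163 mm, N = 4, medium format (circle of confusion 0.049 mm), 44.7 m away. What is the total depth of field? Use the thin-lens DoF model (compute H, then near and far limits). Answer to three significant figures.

32.9 m

Hyperfocal distance H = f²/(N·c) + f = 163²/(4 × 0.049) + 163 = 26569/0.196 + 163 ≈ 135719.1 mm ≈ 135.7 m.
Near limit Dn = s·(H − f)/(H + s − 2f) = 44700 × (135719.1 − 163) / (135719.1 + 44700 − 2 × 163) = 44700 × 135556.1 / 180093.1 ≈ 33646 mm.
Far limit Df = s·(H − f)/(H − s) = 44700 × (135719.1 − 163) / (135719.1 − 44700) = 44700 × 135556.1 / 91019.1 ≈ 66572 mm.
Depth of field = Df − Dn = 66572 − 33646 ≈ 32926 mm ≈ 32.9 m.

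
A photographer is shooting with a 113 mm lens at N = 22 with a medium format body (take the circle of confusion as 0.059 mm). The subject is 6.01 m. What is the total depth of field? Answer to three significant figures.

Hyperfocal distance H = f²/(N·c) + f = 113²/(22 × 0.059) + 113 = 12769/1.298 + 113 ≈ 9950.4 mm ≈ 9.950 m.
Near limit Dn = s·(H − f)/(H + s − 2f) = 6010 × (9950.4 − 113) / (9950.4 + 6010 − 2 × 113) = 6010 × 9837.4 / 15734.4 ≈ 3758 mm.
Far limit Df = s·(H − f)/(H − s) = 6010 × (9950.4 − 113) / (9950.4 − 6010) = 6010 × 9837.4 / 3940.4 ≈ 15004 mm.
Depth of field = Df − Dn = 15004 − 3758 ≈ 11246 mm ≈ 11.2 m.

11.2 m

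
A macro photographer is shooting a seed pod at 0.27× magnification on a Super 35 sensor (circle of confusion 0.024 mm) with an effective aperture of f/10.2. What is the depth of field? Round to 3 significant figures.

6.72 mm

At magnification m, DoF ≈ 2·N_eff·c/m² = 2 × 10.2 × 0.024 / 0.27² = 0.4896 / 0.0729 ≈ 6.72 mm.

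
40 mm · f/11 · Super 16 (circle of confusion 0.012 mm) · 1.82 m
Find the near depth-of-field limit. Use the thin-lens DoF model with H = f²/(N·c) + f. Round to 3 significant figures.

1.59 m

Hyperfocal distance H = f²/(N·c) + f = 40²/(11 × 0.012) + 40 = 1600/0.132 + 40 ≈ 12161.2 mm ≈ 12.16 m.
Near limit Dn = s·(H − f)/(H + s − 2f) = 1820 × (12161.2 − 40) / (12161.2 + 1820 − 2 × 40) = 1820 × 12121.2 / 13901.2 ≈ 1587.0 mm ≈ 1.59 m.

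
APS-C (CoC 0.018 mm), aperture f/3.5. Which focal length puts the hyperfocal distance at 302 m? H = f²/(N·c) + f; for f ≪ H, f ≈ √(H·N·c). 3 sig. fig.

From H = f²/(N·c) + f, with f ≪ H: f ≈ √(H·N·c) = √(302000 × 3.5 × 0.018) = √19026 ≈ 137.9 mm.
The +f correction barely moves this — solving exactly, f² + N·c·f − N·c·H = 0 ⇒ f = (−N·c + √((N·c)² + 4·N·c·H))/2 = (−0.063 + √76104)/2 ≈ 137.90 mm, so f ≈ 138 mm.

138 mm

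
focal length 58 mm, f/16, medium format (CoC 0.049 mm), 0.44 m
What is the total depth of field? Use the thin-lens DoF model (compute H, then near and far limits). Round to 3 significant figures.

Hyperfocal distance H = f²/(N·c) + f = 58²/(16 × 0.049) + 58 = 3364/0.784 + 58 ≈ 4348.8 mm ≈ 4.349 m.
Near limit Dn = s·(H − f)/(H + s − 2f) = 440 × (4348.8 − 58) / (4348.8 + 440 − 2 × 58) = 440 × 4290.8 / 4672.8 ≈ 404.030 mm.
Far limit Df = s·(H − f)/(H − s) = 440 × (4348.8 − 58) / (4348.8 − 440) = 440 × 4290.8 / 3908.8 ≈ 483.000 mm.
Depth of field = Df − Dn = 483.000 − 404.030 ≈ 78.970 mm.

79.0 mm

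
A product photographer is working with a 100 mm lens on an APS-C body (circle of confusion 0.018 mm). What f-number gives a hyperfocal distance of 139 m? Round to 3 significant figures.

f/4

Rearrange H = f²/(N·c) + f for N: N = f² / ((H − f)·c).
N = 100² / ((139000 − 100) × 0.018) = 10000 / 2500 ≈ 4.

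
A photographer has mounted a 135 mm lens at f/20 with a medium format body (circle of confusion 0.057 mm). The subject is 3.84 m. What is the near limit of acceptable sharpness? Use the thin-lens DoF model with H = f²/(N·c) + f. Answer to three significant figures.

Hyperfocal distance H = f²/(N·c) + f = 135²/(20 × 0.057) + 135 = 18225/1.14 + 135 ≈ 16121.8 mm ≈ 16.12 m.
Near limit Dn = s·(H − f)/(H + s − 2f) = 3840 × (16121.8 − 135) / (16121.8 + 3840 − 2 × 135) = 3840 × 15986.8 / 19691.8 ≈ 3117.5 mm ≈ 3.12 m.

3.12 m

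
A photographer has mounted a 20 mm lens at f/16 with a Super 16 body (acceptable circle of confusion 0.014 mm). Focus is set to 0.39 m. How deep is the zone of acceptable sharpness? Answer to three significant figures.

169 mm

Hyperfocal distance H = f²/(N·c) + f = 20²/(16 × 0.014) + 20 = 400/0.224 + 20 ≈ 1805.7 mm ≈ 1.806 m.
Near limit Dn = s·(H − f)/(H + s − 2f) = 390 × (1805.7 − 20) / (1805.7 + 390 − 2 × 20) = 390 × 1785.7 / 2155.7 ≈ 323.06 mm.
Far limit Df = s·(H − f)/(H − s) = 390 × (1805.7 − 20) / (1805.7 − 390) = 390 × 1785.7 / 1415.7 ≈ 491.93 mm.
Depth of field = Df − Dn = 491.93 − 323.06 ≈ 168.87 mm.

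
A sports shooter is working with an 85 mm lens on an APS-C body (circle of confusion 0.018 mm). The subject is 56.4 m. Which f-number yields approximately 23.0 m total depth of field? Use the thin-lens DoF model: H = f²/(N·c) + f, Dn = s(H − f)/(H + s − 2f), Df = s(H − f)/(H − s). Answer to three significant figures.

Write h = H − f = f²/(N·c). The thin-lens limits are Dn = s·h/(h + (s−f)) and Df = s·h/(h − (s−f)), so DoF = Df − Dn = 2·s·(s−f)·h / (h² − (s−f)²).
That is a quadratic in h: DoF·h² − 2·s·(s−f)·h − DoF·(s−f)² = 0 ⇒ h = (s−f)·(s + √(s² + DoF²)) / DoF = 56315 × (56400 + √(56400² + 23000²)) / 23000 = 56315 × (56400 + 60909.4) / 23000 ≈ 287230 mm.
Then N = f²/(c·h) = 85² / (0.018 × 287230) = 7225 / 5170.1 ≈ 1.40.

f/1.40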